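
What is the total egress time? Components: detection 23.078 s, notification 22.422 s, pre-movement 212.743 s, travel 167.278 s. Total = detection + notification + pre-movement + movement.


Total = 23.078 + 22.422 + 212.743 + 167.278 = 425.521 s

425.521 s


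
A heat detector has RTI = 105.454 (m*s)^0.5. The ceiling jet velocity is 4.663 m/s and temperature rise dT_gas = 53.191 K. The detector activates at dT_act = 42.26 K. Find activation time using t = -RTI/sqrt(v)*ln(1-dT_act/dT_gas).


dT_act/dT_gas = 0.79450
ln(1 - 0.79450) = -1.5823
t = -105.454 / sqrt(4.663) * -1.5823 = 77.271 s

77.271 s


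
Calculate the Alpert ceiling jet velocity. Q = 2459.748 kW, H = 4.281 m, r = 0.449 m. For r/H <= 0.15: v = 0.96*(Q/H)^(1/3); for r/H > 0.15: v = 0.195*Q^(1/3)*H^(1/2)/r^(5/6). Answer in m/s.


r/H = 0.449 / 4.281 = 0.10488
r/H <= 0.15, so v = 0.96*(Q/H)^(1/3)
Q/H = 574.57
(Q/H)^(1/3) = 8.3135
v = 0.96 * 8.3135 = 7.9809 m/s

7.9809 m/s


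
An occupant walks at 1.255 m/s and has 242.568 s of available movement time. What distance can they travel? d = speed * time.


d = 1.255 * 242.568 = 304.42 m

304.42 m


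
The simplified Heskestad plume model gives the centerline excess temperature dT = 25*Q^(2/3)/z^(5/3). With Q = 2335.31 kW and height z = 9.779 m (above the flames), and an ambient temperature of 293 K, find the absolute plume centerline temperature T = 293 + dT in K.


Q^(2/3) = 176.02
z^(5/3) = 44.719
dT = 25 * 176.02 / 44.719 = 98.404 K
T = 293 + 98.404 = 391.40 K

391.40 K


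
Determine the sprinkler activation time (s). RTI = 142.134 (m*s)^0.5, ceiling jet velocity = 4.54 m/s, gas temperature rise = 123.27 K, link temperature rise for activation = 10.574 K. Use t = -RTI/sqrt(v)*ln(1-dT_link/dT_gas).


dT_link/dT_gas = 0.085779
ln(1 - 0.085779) = -0.089683
t = -142.134 / sqrt(4.54) * -0.089683 = 5.9825 s

5.9825 s


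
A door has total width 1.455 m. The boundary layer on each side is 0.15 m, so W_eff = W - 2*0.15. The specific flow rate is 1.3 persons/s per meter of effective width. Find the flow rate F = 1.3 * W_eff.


W_eff = 1.455 - 0.30 = 1.155 m
F = 1.3 * 1.155 = 1.5015 persons/s

1.5015 persons/s


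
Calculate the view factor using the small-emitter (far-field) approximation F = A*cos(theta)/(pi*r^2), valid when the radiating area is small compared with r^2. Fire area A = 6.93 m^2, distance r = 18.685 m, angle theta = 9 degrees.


cos(9 deg) = 0.98769
pi*r^2 = 1096.8
F = 6.93 * 0.98769 / 1096.8 = 0.0062405

0.0062405


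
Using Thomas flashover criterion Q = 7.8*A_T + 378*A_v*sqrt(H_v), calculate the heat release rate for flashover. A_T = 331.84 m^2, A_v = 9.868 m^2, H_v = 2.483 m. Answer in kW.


7.8*A_T = 2588.352
sqrt(H_v) = 1.5758
378*A_v*sqrt(H_v) = 5877.7
Q = 2588.352 + 5877.7 = 8466.1 kW

8466.1 kW


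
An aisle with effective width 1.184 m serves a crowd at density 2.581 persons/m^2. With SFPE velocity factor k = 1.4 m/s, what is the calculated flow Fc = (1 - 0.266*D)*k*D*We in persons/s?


1 - 0.266*D = 1 - 0.266*2.581 = 0.31345
Fs = 0.31345 * 1.4 * 2.581 = 1.1326 persons/(s*m)
Fc = 1.1326 * 1.184 = 1.3410 persons/s

1.3410 persons/s


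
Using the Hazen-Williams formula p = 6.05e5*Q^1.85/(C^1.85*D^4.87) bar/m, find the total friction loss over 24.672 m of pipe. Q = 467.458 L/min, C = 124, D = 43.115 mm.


Q^1.85 = 86901
C^1.85 = 7461.6
D^4.87 = 9.1336e+07
p/m = 0.077145 bar/m
p_total = 0.077145 * 24.672 = 1.9033 bar

1.9033 bar


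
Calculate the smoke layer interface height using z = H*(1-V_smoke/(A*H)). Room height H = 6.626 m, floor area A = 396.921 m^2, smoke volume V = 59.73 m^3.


V/(A*H) = 0.022711
1 - 0.022711 = 0.97729
z = 6.626 * 0.97729 = 6.4755 m

6.4755 m


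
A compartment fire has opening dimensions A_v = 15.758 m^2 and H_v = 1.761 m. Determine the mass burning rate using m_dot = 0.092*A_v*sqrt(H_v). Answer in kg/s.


sqrt(H_v) = 1.3270
m_dot = 0.092 * 15.758 * 1.3270 = 1.9238 kg/s

1.9238 kg/s


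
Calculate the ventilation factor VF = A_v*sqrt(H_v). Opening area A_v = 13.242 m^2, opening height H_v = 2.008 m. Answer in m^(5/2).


sqrt(H_v) = 1.4170
VF = 13.242 * 1.4170 = 18.764 m^(5/2)

18.764 m^(5/2)


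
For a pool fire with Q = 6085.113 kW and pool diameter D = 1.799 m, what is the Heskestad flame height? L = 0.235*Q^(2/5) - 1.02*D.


Q^(2/5) = 32.637
0.235 * Q^(2/5) = 7.6696
1.02 * D = 1.8350
L = 5.8347 m

5.8347 m


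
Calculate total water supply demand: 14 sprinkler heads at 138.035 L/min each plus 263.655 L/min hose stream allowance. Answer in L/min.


Sprinkler demand = 14 * 138.035 = 1932.49 L/min
Total = 1932.49 + 263.655 = 2196.145 L/min

2196.145 L/min


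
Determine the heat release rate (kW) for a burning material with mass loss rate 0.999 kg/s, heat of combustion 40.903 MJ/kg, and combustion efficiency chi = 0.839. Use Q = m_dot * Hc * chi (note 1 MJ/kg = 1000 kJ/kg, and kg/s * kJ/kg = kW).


Hc = 40.903 MJ/kg = 40.903 * 1000 kJ/kg = 40903 kJ/kg
Q = 0.999 kg/s * 40903 kJ/kg * 0.839 = 34283 kW

34283 kW


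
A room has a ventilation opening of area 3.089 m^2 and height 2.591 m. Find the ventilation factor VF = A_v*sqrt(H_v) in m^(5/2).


sqrt(H_v) = 1.6097
VF = 3.089 * 1.6097 = 4.9722 m^(5/2)

4.9722 m^(5/2)


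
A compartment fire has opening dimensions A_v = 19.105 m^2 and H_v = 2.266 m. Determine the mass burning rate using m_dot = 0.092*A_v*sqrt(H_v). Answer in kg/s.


sqrt(H_v) = 1.5053
m_dot = 0.092 * 19.105 * 1.5053 = 2.6458 kg/s

2.6458 kg/s


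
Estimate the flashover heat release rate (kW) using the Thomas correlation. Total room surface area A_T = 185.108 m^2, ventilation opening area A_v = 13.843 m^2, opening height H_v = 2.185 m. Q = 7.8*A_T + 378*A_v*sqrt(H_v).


7.8*A_T = 1443.8
sqrt(H_v) = 1.4782
378*A_v*sqrt(H_v) = 7734.8
Q = 1443.8 + 7734.8 = 9178.6 kW

9178.6 kW


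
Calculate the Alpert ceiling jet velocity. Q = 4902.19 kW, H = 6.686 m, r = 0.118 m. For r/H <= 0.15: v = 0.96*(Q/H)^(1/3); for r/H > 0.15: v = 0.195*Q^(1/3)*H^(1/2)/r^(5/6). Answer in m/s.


r/H = 0.118 / 6.686 = 0.017649
r/H <= 0.15, so v = 0.96*(Q/H)^(1/3)
Q/H = 733.20
(Q/H)^(1/3) = 9.0173
v = 0.96 * 9.0173 = 8.6566 m/s

8.6566 m/s


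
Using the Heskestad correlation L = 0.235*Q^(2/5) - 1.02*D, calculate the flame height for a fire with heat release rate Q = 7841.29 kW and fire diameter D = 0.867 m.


Q^(2/5) = 36.121
0.235 * Q^(2/5) = 8.4883
1.02 * D = 0.88434
L = 7.6040 m

7.6040 m


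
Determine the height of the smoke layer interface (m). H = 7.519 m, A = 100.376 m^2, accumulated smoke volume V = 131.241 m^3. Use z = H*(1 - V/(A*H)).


V/(A*H) = 0.17389
1 - 0.17389 = 0.82611
z = 7.519 * 0.82611 = 6.2115 m

6.2115 m


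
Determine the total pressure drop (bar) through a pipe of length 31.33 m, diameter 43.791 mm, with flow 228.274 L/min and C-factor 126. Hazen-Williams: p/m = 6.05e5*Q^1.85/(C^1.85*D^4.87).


Q^1.85 = 23075
C^1.85 = 7685.7
D^4.87 = 9.8525e+07
p/m = 0.018436 bar/m
p_total = 0.018436 * 31.33 = 0.57760 bar

0.57760 bar


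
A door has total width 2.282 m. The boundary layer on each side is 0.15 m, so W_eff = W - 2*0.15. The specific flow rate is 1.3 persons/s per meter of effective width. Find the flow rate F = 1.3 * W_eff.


W_eff = 2.282 - 0.30 = 1.982 m
F = 1.3 * 1.982 = 2.5766 persons/s

2.5766 persons/s


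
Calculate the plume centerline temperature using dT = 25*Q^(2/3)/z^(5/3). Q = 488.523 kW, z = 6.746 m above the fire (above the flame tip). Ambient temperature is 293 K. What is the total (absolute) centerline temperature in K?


Q^(2/3) = 62.028
z^(5/3) = 24.085
dT = 25 * 62.028 / 24.085 = 64.385 K
T = 293 + 64.385 = 357.39 K

357.39 K


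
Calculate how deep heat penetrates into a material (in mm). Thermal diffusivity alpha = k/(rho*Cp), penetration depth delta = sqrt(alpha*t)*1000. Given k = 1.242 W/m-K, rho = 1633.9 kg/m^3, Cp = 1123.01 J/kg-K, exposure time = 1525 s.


alpha = 1.242 / (1633.9 * 1123.01) = 6.7688e-07 m^2/s
alpha * t = 0.0010322
delta = sqrt(0.0010322) * 1000 = 32.129 mm

32.129 mm


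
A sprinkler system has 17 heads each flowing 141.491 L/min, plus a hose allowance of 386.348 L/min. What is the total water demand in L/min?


Sprinkler demand = 17 * 141.491 = 2405.347 L/min
Total = 2405.347 + 386.348 = 2791.695 L/min

2791.695 L/min


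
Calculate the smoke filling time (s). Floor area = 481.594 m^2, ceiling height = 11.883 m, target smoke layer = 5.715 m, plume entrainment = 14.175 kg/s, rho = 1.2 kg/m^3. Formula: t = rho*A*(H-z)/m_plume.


H - z = 6.168 m
t = 1.2 * 481.594 * 6.168 / 14.175 = 251.47 s

251.47 s


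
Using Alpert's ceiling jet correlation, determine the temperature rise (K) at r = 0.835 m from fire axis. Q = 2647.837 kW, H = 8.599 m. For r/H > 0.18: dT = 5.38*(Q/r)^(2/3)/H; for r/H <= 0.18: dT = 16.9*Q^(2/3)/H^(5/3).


r/H = 0.835 / 8.599 = 0.097104
r/H <= 0.18, so dT = 16.9*Q^(2/3)/H^(5/3)
Q^(2/3) = 191.39
H^(5/3) = 36.092
dT = 16.9 * 191.39 / 36.092 = 89.619 K

89.619 K


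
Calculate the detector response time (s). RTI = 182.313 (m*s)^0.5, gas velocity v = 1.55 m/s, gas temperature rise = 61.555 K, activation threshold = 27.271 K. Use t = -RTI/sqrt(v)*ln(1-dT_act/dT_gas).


dT_act/dT_gas = 0.44303
ln(1 - 0.44303) = -0.58525
t = -182.313 / sqrt(1.55) * -0.58525 = 85.703 s

85.703 s


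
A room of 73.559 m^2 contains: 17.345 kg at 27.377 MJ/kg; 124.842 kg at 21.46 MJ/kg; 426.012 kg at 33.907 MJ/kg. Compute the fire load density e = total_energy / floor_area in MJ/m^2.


Total energy = 17.345*27.377 + 124.842*21.46 + 426.012*33.907
= 474.8541 + 2679.109 + 14444.79
= 17598.75 MJ
e = 17598.75 / 73.559 = 239.25 MJ/m^2

239.25 MJ/m^2


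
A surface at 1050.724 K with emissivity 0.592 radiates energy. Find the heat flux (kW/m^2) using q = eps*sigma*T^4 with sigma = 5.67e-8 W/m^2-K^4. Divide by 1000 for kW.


T^4 = 1.2189e+12
q = 0.592 * 5.67e-8 * 1.2189e+12 / 1000 = 40.913 kW/m^2

40.913 kW/m^2


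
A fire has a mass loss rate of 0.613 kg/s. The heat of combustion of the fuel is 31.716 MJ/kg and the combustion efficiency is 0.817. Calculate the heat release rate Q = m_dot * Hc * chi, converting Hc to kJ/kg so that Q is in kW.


Hc = 31.716 MJ/kg = 31.716 * 1000 kJ/kg = 31716 kJ/kg
Q = 0.613 kg/s * 31716 kJ/kg * 0.817 = 15884 kW

15884 kW


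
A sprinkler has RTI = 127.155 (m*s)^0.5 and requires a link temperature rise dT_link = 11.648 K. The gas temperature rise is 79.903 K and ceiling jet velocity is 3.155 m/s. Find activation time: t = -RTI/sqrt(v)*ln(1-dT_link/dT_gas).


dT_link/dT_gas = 0.14578
ln(1 - 0.14578) = -0.15756
t = -127.155 / sqrt(3.155) * -0.15756 = 11.279 s

11.279 s


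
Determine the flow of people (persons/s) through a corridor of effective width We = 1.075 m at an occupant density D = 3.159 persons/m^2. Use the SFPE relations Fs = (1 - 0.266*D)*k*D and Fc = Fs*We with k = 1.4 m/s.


1 - 0.266*D = 1 - 0.266*3.159 = 0.15971
Fs = 0.15971 * 1.4 * 3.159 = 0.70632 persons/(s*m)
Fc = 0.70632 * 1.075 = 0.75929 persons/s

0.75929 persons/s


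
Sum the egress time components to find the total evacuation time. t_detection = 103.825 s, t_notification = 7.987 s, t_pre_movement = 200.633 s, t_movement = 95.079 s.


Total = 103.825 + 7.987 + 200.633 + 95.079 = 407.524 s

407.524 s


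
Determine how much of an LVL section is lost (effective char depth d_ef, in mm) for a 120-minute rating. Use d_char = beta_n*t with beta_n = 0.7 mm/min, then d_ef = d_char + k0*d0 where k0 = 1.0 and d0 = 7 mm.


d_char = 0.7 * 120 = 84 mm
d_ef = 84 + 1.0*7 = 91 mm

91 mm


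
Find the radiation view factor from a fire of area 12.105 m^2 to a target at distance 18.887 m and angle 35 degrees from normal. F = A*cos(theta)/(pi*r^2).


cos(35 deg) = 0.81915
pi*r^2 = 1120.7
F = 12.105 * 0.81915 / 1120.7 = 0.0088482

0.0088482


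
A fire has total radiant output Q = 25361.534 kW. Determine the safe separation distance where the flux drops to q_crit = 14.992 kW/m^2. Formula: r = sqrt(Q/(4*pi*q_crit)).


4*pi*q_crit = 188.40
Q/(4*pi*q_crit) = 134.62
r = sqrt(134.62) = 11.603 m

11.603 m


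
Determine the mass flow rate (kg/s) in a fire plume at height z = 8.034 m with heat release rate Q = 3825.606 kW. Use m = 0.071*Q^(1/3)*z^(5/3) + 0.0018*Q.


Q^(1/3) = 15.640
z^(5/3) = 32.227
First term = 0.071 * 15.640 * 32.227 = 35.786
Second term = 0.0018 * 3825.606 = 6.8861
m = 42.672 kg/s

42.672 kg/s


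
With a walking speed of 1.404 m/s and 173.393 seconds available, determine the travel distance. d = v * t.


d = 1.404 * 173.393 = 243.44 m

243.44 m


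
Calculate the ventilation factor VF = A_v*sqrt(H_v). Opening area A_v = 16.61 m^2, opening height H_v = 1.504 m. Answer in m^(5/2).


sqrt(H_v) = 1.2264
VF = 16.61 * 1.2264 = 20.370 m^(5/2)

20.370 m^(5/2)


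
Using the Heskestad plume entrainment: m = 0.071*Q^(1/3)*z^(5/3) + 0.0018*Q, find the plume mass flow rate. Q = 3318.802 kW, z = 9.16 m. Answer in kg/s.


Q^(1/3) = 14.916
z^(5/3) = 40.101
First term = 0.071 * 14.916 * 40.101 = 42.470
Second term = 0.0018 * 3318.802 = 5.9738
m = 48.443 kg/s

48.443 kg/s


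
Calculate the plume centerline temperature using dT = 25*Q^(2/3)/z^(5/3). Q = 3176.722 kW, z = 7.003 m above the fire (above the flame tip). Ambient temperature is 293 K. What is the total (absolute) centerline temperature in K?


Q^(2/3) = 216.10
z^(5/3) = 25.633
dT = 25 * 216.10 / 25.633 = 210.76 K
T = 293 + 210.76 = 503.76 K

503.76 K


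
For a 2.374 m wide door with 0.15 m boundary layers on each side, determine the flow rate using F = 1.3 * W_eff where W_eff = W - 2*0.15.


W_eff = 2.374 - 0.30 = 2.074 m
F = 1.3 * 2.074 = 2.6962 persons/s

2.6962 persons/s


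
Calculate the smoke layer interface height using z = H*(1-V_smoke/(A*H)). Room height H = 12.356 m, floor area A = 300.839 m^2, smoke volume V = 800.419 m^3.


V/(A*H) = 0.21533
1 - 0.21533 = 0.78467
z = 12.356 * 0.78467 = 9.6954 m

9.6954 m


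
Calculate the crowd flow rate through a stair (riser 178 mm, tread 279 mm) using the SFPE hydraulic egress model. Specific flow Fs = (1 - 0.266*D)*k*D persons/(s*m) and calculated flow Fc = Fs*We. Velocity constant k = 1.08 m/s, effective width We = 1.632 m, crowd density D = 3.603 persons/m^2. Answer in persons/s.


1 - 0.266*D = 1 - 0.266*3.603 = 0.041602
Fs = 0.041602 * 1.08 * 3.603 = 0.16188 persons/(s*m)
Fc = 0.16188 * 1.632 = 0.26419 persons/s

0.26419 persons/s


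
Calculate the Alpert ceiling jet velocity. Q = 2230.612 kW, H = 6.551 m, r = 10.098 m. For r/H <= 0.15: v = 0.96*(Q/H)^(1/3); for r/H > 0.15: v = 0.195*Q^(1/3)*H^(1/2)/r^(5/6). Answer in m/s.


r/H = 10.098 / 6.551 = 1.5414
r/H > 0.15, so v = 0.195*Q^(1/3)*H^(1/2)/r^(5/6)
Q^(1/3) = 13.066
H^(1/2) = 2.5595
r^(5/6) = 6.8685
v = 0.195 * 13.066 * 2.5595 / 6.8685 = 0.94944 m/s

0.94944 m/s


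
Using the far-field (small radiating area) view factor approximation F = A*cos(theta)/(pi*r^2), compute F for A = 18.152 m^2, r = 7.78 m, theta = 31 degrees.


cos(31 deg) = 0.85717
pi*r^2 = 190.16
F = 18.152 * 0.85717 / 190.16 = 0.081824

0.081824


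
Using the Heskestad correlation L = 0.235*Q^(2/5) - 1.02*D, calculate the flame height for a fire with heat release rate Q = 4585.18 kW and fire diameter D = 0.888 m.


Q^(2/5) = 29.144
0.235 * Q^(2/5) = 6.8487
1.02 * D = 0.90576
L = 5.9430 m

5.9430 m


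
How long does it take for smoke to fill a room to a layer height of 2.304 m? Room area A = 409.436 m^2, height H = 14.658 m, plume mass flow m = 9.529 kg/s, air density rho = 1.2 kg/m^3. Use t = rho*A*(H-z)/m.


H - z = 12.354 m
t = 1.2 * 409.436 * 12.354 / 9.529 = 636.98 s

636.98 s


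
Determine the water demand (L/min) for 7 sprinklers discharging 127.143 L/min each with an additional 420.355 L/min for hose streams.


Sprinkler demand = 7 * 127.143 = 890.001 L/min
Total = 890.001 + 420.355 = 1310.356 L/min

1310.356 L/min


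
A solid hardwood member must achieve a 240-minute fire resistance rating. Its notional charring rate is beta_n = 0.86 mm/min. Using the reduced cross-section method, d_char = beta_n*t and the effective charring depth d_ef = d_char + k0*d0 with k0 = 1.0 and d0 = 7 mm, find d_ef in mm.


d_char = 0.86 * 240 = 206.4 mm
d_ef = 206.4 + 1.0*7 = 213.4 mm

213.4 mm


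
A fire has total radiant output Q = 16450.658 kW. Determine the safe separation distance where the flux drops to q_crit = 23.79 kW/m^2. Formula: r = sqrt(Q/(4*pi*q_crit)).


4*pi*q_crit = 298.95
Q/(4*pi*q_crit) = 55.027
r = sqrt(55.027) = 7.4180 m

7.4180 m


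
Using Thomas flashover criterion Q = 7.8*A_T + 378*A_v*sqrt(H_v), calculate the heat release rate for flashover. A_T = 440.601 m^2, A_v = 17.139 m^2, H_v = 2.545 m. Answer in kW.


7.8*A_T = 3436.7
sqrt(H_v) = 1.5953
378*A_v*sqrt(H_v) = 10335
Q = 3436.7 + 10335 = 13772 kW

13772 kW


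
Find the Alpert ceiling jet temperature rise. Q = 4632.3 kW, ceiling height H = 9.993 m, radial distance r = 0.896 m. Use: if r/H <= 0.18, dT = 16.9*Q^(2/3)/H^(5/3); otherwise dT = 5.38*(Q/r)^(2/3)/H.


r/H = 0.896 / 9.993 = 0.089663
r/H <= 0.18, so dT = 16.9*Q^(2/3)/H^(5/3)
Q^(2/3) = 277.88
H^(5/3) = 46.362
dT = 16.9 * 277.88 / 46.362 = 101.30 K

101.30 K


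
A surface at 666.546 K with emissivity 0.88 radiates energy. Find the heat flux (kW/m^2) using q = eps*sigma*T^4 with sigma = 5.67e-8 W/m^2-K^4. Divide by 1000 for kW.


T^4 = 1.9739e+11
q = 0.88 * 5.67e-8 * 1.9739e+11 / 1000 = 9.8489 kW/m^2

9.8489 kW/m^2


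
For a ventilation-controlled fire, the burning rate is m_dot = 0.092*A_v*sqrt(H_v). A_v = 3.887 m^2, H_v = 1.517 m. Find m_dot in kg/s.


sqrt(H_v) = 1.2317
m_dot = 0.092 * 3.887 * 1.2317 = 0.44045 kg/s

0.44045 kg/s


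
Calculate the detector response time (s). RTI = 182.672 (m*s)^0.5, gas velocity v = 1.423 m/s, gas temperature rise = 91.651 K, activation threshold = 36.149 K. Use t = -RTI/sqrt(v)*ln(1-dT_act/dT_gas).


dT_act/dT_gas = 0.39442
ln(1 - 0.39442) = -0.50157
t = -182.672 / sqrt(1.423) * -0.50157 = 76.807 s

76.807 s


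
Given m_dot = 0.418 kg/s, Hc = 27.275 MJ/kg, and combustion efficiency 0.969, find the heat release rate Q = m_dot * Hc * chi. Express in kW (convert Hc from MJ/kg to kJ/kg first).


Hc = 27.275 MJ/kg = 27.275 * 1000 kJ/kg = 27275 kJ/kg
Q = 0.418 kg/s * 27275 kJ/kg * 0.969 = 11048 kW

11048 kW


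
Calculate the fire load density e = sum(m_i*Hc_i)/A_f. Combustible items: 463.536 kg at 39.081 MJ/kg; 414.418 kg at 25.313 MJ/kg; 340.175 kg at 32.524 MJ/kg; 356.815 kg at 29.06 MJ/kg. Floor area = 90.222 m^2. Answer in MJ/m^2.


Total energy = 463.536*39.081 + 414.418*25.313 + 340.175*32.524 + 356.815*29.06
= 18115.45 + 10490.16 + 11063.85 + 10369.04
= 50038.51 MJ
e = 50038.51 / 90.222 = 554.62 MJ/m^2

554.62 MJ/m^2


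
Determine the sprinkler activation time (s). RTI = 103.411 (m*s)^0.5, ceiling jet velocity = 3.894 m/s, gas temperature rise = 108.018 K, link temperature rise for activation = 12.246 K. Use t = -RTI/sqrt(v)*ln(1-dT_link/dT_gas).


dT_link/dT_gas = 0.11337
ln(1 - 0.11337) = -0.12033
t = -103.411 / sqrt(3.894) * -0.12033 = 6.3057 s

6.3057 s


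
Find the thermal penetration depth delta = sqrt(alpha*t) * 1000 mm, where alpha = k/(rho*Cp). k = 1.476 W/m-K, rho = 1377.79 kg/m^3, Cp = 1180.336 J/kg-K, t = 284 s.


alpha = 1.476 / (1377.79 * 1180.336) = 9.0761e-07 m^2/s
alpha * t = 0.00025776
delta = sqrt(0.00025776) * 1000 = 16.055 mm

16.055 mm


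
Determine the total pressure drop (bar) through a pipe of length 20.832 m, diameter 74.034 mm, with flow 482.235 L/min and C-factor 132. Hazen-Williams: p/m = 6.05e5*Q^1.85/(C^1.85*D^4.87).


Q^1.85 = 92051
C^1.85 = 8376.5
D^4.87 = 1.2710e+09
p/m = 0.0052311 bar/m
p_total = 0.0052311 * 20.832 = 0.10897 bar

0.10897 bar


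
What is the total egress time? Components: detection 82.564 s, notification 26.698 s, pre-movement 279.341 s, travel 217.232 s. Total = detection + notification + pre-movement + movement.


Total = 82.564 + 26.698 + 279.341 + 217.232 = 605.835 s

605.835 s


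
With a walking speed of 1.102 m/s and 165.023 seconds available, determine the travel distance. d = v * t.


d = 1.102 * 165.023 = 181.86 m

181.86 m


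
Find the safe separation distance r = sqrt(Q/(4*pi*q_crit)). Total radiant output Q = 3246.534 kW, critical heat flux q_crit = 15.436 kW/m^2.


4*pi*q_crit = 193.97
Q/(4*pi*q_crit) = 16.737
r = sqrt(16.737) = 4.0911 m

4.0911 m


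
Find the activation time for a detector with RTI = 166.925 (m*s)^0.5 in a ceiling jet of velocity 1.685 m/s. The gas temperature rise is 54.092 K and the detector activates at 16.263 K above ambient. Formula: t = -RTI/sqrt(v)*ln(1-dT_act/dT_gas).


dT_act/dT_gas = 0.30065
ln(1 - 0.30065) = -0.35761
t = -166.925 / sqrt(1.685) * -0.35761 = 45.987 s

45.987 s


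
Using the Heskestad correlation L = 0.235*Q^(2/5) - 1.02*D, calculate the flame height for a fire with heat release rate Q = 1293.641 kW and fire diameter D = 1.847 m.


Q^(2/5) = 17.568
0.235 * Q^(2/5) = 4.1285
1.02 * D = 1.8839
L = 2.2446 m

2.2446 m


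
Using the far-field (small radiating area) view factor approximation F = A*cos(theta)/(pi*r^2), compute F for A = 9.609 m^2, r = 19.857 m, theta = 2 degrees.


cos(2 deg) = 0.99939
pi*r^2 = 1238.7
F = 9.609 * 0.99939 / 1238.7 = 0.0077524

0.0077524


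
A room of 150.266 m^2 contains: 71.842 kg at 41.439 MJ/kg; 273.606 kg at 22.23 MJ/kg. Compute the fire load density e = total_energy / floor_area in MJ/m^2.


Total energy = 71.842*41.439 + 273.606*22.23
= 2977.061 + 6082.261
= 9059.322 MJ
e = 9059.322 / 150.266 = 60.289 MJ/m^2

60.289 MJ/m^2


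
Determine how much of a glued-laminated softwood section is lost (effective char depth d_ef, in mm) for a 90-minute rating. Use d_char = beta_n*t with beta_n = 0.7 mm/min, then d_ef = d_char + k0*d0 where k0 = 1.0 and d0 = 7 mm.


d_char = 0.7 * 90 = 63 mm
d_ef = 63 + 1.0*7 = 70 mm

70 mm


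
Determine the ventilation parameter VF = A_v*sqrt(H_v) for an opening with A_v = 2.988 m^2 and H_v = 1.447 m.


sqrt(H_v) = 1.2029
VF = 2.988 * 1.2029 = 3.5943 m^(5/2)

3.5943 m^(5/2)


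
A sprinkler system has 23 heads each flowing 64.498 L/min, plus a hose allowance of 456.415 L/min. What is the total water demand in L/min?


Sprinkler demand = 23 * 64.498 = 1483.454 L/min
Total = 1483.454 + 456.415 = 1939.869 L/min

1939.869 L/min


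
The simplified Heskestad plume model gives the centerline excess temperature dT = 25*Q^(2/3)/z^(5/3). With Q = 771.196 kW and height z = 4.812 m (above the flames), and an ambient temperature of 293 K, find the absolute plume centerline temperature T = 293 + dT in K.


Q^(2/3) = 84.096
z^(5/3) = 13.715
dT = 25 * 84.096 / 13.715 = 153.29 K
T = 293 + 153.29 = 446.29 K

446.29 K


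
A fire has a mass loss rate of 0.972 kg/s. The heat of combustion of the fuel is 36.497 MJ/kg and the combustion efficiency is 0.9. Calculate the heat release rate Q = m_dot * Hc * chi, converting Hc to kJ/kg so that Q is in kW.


Hc = 36.497 MJ/kg = 36.497 * 1000 kJ/kg = 36497 kJ/kg
Q = 0.972 kg/s * 36497 kJ/kg * 0.9 = 31928 kW

31928 kW


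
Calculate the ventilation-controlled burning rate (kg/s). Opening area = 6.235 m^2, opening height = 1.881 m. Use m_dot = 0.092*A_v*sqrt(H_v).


sqrt(H_v) = 1.3715
m_dot = 0.092 * 6.235 * 1.3715 = 0.78672 kg/s

0.78672 kg/s


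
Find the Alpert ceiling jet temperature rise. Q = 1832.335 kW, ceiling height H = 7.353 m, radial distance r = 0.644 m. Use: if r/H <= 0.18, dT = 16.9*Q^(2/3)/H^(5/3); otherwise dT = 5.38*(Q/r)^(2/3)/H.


r/H = 0.644 / 7.353 = 0.087583
r/H <= 0.18, so dT = 16.9*Q^(2/3)/H^(5/3)
Q^(2/3) = 149.74
H^(5/3) = 27.804
dT = 16.9 * 149.74 / 27.804 = 91.016 K

91.016 K


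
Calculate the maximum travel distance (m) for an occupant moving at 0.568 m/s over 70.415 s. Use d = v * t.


d = 0.568 * 70.415 = 39.996 m

39.996 m


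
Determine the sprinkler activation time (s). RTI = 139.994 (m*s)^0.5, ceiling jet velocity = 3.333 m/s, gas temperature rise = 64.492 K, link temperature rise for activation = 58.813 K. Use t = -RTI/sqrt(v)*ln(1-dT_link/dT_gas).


dT_link/dT_gas = 0.91194
ln(1 - 0.91194) = -2.4298
t = -139.994 / sqrt(3.333) * -2.4298 = 186.32 s

186.32 s


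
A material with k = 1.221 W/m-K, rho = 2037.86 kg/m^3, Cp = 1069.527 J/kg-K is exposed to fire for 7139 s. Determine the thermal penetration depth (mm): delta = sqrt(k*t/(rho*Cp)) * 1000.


alpha = 1.221 / (2037.86 * 1069.527) = 5.6021e-07 m^2/s
alpha * t = 0.0039993
delta = sqrt(0.0039993) * 1000 = 63.240 mm

63.240 mm


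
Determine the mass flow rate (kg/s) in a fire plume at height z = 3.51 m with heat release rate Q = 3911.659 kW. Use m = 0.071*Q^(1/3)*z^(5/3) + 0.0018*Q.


Q^(1/3) = 15.756
z^(5/3) = 8.1067
First term = 0.071 * 15.756 * 8.1067 = 9.0690
Second term = 0.0018 * 3911.659 = 7.0410
m = 16.110 kg/s

16.110 kg/s


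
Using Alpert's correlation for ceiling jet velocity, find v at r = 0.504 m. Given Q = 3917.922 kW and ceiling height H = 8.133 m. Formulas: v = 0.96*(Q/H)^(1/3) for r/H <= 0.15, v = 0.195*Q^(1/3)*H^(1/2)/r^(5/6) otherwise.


r/H = 0.504 / 8.133 = 0.061970
r/H <= 0.15, so v = 0.96*(Q/H)^(1/3)
Q/H = 481.73
(Q/H)^(1/3) = 7.8391
v = 0.96 * 7.8391 = 7.5256 m/s

7.5256 m/s


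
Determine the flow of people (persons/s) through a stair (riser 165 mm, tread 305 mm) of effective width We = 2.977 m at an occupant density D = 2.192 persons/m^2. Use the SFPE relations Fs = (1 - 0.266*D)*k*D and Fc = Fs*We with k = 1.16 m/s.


1 - 0.266*D = 1 - 0.266*2.192 = 0.41693
Fs = 0.41693 * 1.16 * 2.192 = 1.0601 persons/(s*m)
Fc = 1.0601 * 2.977 = 3.1560 persons/s

3.1560 persons/s


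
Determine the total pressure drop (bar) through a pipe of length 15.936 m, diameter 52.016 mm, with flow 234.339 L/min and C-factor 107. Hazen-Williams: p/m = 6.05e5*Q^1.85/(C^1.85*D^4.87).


Q^1.85 = 24222
C^1.85 = 5680.2
D^4.87 = 2.2782e+08
p/m = 0.011325 bar/m
p_total = 0.011325 * 15.936 = 0.18047 bar

0.18047 bar


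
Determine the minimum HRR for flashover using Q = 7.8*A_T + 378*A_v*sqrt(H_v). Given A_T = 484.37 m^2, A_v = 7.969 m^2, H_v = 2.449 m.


7.8*A_T = 3778.086
sqrt(H_v) = 1.5649
378*A_v*sqrt(H_v) = 4714.0
Q = 3778.086 + 4714.0 = 8492.1 kW

8492.1 kW


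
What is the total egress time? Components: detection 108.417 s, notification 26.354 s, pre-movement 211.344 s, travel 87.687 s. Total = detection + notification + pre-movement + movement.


Total = 108.417 + 26.354 + 211.344 + 87.687 = 433.802 s

433.802 s


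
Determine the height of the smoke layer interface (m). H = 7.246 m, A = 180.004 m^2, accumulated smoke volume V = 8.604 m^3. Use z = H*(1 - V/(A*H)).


V/(A*H) = 0.0065966
1 - 0.0065966 = 0.99340
z = 7.246 * 0.99340 = 7.1982 m

7.1982 m


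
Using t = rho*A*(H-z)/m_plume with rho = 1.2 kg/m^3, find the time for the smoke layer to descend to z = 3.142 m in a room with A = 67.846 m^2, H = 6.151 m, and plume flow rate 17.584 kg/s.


H - z = 3.009 m
t = 1.2 * 67.846 * 3.009 / 17.584 = 13.932 s

13.932 s


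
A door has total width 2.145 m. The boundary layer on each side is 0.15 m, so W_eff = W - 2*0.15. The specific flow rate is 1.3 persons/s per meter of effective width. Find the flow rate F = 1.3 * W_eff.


W_eff = 2.145 - 0.30 = 1.845 m
F = 1.3 * 1.845 = 2.3985 persons/s

2.3985 persons/s


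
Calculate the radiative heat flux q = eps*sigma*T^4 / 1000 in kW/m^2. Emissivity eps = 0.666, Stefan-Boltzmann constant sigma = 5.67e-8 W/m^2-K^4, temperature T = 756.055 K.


T^4 = 3.2675e+11
q = 0.666 * 5.67e-8 * 3.2675e+11 / 1000 = 12.339 kW/m^2

12.339 kW/m^2


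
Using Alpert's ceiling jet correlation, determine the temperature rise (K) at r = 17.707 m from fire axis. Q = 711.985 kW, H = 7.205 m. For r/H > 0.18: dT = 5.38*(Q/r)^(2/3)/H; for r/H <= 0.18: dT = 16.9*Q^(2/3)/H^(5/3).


r/H = 17.707 / 7.205 = 2.4576
r/H > 0.18, so dT = 5.38*(Q/r)^(2/3)/H
Q/r = 40.209
(Q/r)^(2/3) = 11.737
dT = 5.38 * 11.737 / 7.205 = 8.7639 K

8.7639 K


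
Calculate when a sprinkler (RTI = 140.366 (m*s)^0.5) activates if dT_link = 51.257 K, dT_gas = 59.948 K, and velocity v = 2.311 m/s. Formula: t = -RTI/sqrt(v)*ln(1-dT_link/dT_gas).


dT_link/dT_gas = 0.85502
ln(1 - 0.85502) = -1.9312
t = -140.366 / sqrt(2.311) * -1.9312 = 178.31 s

178.31 s


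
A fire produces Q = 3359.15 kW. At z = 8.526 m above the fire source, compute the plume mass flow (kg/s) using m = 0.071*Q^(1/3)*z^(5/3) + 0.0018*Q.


Q^(1/3) = 14.976
z^(5/3) = 35.583
First term = 0.071 * 14.976 * 35.583 = 37.836
Second term = 0.0018 * 3359.15 = 6.0465
m = 43.883 kg/s

43.883 kg/s


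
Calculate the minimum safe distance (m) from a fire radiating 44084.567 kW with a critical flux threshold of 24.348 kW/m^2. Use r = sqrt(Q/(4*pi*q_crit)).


4*pi*q_crit = 305.97
Q/(4*pi*q_crit) = 144.08
r = sqrt(144.08) = 12.003 m

12.003 m


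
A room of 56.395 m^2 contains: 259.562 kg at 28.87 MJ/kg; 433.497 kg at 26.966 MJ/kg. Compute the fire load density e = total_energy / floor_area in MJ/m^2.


Total energy = 259.562*28.87 + 433.497*26.966
= 7493.555 + 11689.68
= 19183.24 MJ
e = 19183.24 / 56.395 = 340.16 MJ/m^2

340.16 MJ/m^2


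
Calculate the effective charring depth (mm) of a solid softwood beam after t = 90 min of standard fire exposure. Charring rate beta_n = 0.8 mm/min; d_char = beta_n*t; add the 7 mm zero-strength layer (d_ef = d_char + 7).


d_char = 0.8 * 90 = 72 mm
d_ef = 72 + 1.0*7 = 79 mm

79 mm


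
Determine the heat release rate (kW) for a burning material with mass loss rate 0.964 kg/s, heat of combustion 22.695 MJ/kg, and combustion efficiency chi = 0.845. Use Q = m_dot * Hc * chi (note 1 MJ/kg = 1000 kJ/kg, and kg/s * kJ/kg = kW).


Hc = 22.695 MJ/kg = 22.695 * 1000 kJ/kg = 22695 kJ/kg
Q = 0.964 kg/s * 22695 kJ/kg * 0.845 = 18487 kW

18487 kW


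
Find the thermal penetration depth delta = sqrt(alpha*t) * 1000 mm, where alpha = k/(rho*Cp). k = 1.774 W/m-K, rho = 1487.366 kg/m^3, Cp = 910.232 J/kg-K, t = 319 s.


alpha = 1.774 / (1487.366 * 910.232) = 1.3103e-06 m^2/s
alpha * t = 0.00041800
delta = sqrt(0.00041800) * 1000 = 20.445 mm

20.445 mm


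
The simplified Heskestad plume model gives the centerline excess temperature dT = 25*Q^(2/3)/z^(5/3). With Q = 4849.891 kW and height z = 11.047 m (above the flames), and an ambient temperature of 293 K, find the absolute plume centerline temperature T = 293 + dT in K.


Q^(2/3) = 286.52
z^(5/3) = 54.795
dT = 25 * 286.52 / 54.795 = 130.72 K
T = 293 + 130.72 = 423.72 K

423.72 K


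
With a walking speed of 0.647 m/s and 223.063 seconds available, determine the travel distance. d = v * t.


d = 0.647 * 223.063 = 144.32 m

144.32 m


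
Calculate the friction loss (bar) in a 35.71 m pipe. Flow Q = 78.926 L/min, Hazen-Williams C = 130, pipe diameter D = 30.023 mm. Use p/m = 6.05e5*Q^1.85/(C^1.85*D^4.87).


Q^1.85 = 3234.9
C^1.85 = 8143.2
D^4.87 = 1.5675e+07
p/m = 0.015333 bar/m
p_total = 0.015333 * 35.71 = 0.54753 bar

0.54753 bar


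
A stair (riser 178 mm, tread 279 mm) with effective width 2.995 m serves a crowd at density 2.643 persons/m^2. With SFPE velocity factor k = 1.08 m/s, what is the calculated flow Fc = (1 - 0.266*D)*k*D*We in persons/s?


1 - 0.266*D = 1 - 0.266*2.643 = 0.29696
Fs = 0.29696 * 1.08 * 2.643 = 0.84766 persons/(s*m)
Fc = 0.84766 * 2.995 = 2.5387 persons/s

2.5387 persons/s


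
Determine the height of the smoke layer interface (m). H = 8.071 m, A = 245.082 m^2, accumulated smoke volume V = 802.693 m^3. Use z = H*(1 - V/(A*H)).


V/(A*H) = 0.40580
1 - 0.40580 = 0.59420
z = 8.071 * 0.59420 = 4.7958 m

4.7958 m


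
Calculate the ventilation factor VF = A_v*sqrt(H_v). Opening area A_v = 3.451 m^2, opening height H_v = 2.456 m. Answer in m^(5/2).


sqrt(H_v) = 1.5672
VF = 3.451 * 1.5672 = 5.4083 m^(5/2)

5.4083 m^(5/2)


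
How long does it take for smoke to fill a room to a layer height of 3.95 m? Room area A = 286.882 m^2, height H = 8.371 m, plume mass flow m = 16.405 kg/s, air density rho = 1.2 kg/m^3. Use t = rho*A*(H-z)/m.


H - z = 4.421 m
t = 1.2 * 286.882 * 4.421 / 16.405 = 92.775 s

92.775 s


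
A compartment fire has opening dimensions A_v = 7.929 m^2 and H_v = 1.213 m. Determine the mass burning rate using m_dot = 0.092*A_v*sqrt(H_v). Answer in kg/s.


sqrt(H_v) = 1.1014
m_dot = 0.092 * 7.929 * 1.1014 = 0.80341 kg/s

0.80341 kg/s


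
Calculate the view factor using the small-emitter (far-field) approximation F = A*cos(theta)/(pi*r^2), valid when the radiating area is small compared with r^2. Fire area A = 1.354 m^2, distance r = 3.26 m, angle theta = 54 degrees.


cos(54 deg) = 0.58779
pi*r^2 = 33.388
F = 1.354 * 0.58779 / 33.388 = 0.023837

0.023837


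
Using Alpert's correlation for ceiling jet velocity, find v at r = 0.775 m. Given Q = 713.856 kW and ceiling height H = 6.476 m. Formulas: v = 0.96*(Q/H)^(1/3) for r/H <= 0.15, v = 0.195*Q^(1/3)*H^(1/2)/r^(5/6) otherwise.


r/H = 0.775 / 6.476 = 0.11967
r/H <= 0.15, so v = 0.96*(Q/H)^(1/3)
Q/H = 110.23
(Q/H)^(1/3) = 4.7948
v = 0.96 * 4.7948 = 4.6030 m/s

4.6030 m/s


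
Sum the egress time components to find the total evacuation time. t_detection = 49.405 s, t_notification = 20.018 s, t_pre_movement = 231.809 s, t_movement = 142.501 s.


Total = 49.405 + 20.018 + 231.809 + 142.501 = 443.733 s

443.733 s


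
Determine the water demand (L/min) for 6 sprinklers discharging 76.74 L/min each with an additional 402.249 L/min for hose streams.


Sprinkler demand = 6 * 76.74 = 460.44 L/min
Total = 460.44 + 402.249 = 862.689 L/min

862.689 L/min


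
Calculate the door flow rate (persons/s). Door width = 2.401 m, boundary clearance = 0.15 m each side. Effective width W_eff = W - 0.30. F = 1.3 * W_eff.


W_eff = 2.401 - 0.30 = 2.101 m
F = 1.3 * 2.101 = 2.7313 persons/s

2.7313 persons/s


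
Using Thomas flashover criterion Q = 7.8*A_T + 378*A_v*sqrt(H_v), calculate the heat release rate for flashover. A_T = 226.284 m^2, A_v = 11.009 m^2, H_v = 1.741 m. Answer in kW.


7.8*A_T = 1765.0
sqrt(H_v) = 1.3195
378*A_v*sqrt(H_v) = 5490.8
Q = 1765.0 + 5490.8 = 7255.9 kW

7255.9 kW


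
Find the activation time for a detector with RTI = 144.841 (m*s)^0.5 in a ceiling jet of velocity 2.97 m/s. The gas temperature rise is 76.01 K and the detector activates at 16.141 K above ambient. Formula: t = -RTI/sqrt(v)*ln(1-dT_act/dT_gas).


dT_act/dT_gas = 0.21235
ln(1 - 0.21235) = -0.23871
t = -144.841 / sqrt(2.97) * -0.23871 = 20.062 s

20.062 s


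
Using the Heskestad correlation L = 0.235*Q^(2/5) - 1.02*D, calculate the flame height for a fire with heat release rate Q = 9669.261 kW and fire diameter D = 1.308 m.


Q^(2/5) = 39.279
0.235 * Q^(2/5) = 9.2305
1.02 * D = 1.3342
L = 7.8963 m

7.8963 m


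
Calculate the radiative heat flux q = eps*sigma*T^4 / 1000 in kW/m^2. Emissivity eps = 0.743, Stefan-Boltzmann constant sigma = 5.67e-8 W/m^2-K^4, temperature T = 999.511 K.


T^4 = 9.9805e+11
q = 0.743 * 5.67e-8 * 9.9805e+11 / 1000 = 42.046 kW/m^2

42.046 kW/m^2


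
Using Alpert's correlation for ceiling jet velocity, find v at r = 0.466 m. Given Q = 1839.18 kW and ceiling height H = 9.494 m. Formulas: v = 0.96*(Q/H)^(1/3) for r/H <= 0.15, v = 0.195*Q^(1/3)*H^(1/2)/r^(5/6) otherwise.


r/H = 0.466 / 9.494 = 0.049084
r/H <= 0.15, so v = 0.96*(Q/H)^(1/3)
Q/H = 193.72
(Q/H)^(1/3) = 5.7862
v = 0.96 * 5.7862 = 5.5547 m/s

5.5547 m/s


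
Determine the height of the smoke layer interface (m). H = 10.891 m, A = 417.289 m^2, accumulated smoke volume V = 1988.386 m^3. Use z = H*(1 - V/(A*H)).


V/(A*H) = 0.43752
1 - 0.43752 = 0.56248
z = 10.891 * 0.56248 = 6.1260 m

6.1260 m


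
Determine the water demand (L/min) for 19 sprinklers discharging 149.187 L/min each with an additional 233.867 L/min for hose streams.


Sprinkler demand = 19 * 149.187 = 2834.553 L/min
Total = 2834.553 + 233.867 = 3068.42 L/min

3068.42 L/min


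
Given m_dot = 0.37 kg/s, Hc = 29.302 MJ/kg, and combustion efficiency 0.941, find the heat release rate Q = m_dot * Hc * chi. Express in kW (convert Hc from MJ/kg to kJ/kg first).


Hc = 29.302 MJ/kg = 29.302 * 1000 kJ/kg = 29302 kJ/kg
Q = 0.37 kg/s * 29302 kJ/kg * 0.941 = 10202 kW

10202 kW


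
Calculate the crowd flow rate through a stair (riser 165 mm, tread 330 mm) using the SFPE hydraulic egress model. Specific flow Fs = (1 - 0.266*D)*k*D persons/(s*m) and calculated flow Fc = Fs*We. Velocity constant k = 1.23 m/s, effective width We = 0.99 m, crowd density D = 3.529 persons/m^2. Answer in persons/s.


1 - 0.266*D = 1 - 0.266*3.529 = 0.061286
Fs = 0.061286 * 1.23 * 3.529 = 0.26602 persons/(s*m)
Fc = 0.26602 * 0.99 = 0.26336 persons/s

0.26336 persons/s


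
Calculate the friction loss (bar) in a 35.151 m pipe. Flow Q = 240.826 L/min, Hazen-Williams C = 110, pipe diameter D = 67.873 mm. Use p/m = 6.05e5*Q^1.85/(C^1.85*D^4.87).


Q^1.85 = 25477
C^1.85 = 5978.3
D^4.87 = 8.3246e+08
p/m = 0.0030972 bar/m
p_total = 0.0030972 * 35.151 = 0.10887 bar

0.10887 bar


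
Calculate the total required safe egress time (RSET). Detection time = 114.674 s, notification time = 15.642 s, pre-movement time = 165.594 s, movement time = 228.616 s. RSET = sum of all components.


Total = 114.674 + 15.642 + 165.594 + 228.616 = 524.526 s

524.526 s


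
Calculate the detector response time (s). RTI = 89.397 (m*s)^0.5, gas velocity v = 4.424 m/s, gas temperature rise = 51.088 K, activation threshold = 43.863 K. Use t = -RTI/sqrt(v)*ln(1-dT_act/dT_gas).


dT_act/dT_gas = 0.85858
ln(1 - 0.85858) = -1.9560
t = -89.397 / sqrt(4.424) * -1.9560 = 83.135 s

83.135 s


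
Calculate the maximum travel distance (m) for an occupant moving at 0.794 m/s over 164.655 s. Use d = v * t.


d = 0.794 * 164.655 = 130.74 m

130.74 m


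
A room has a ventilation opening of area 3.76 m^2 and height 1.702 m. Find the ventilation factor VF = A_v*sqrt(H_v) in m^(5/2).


sqrt(H_v) = 1.3046
VF = 3.76 * 1.3046 = 4.9053 m^(5/2)

4.9053 m^(5/2)


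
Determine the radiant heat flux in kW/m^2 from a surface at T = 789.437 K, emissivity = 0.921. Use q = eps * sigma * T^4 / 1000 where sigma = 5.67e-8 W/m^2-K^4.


T^4 = 3.8839e+11
q = 0.921 * 5.67e-8 * 3.8839e+11 / 1000 = 20.282 kW/m^2

20.282 kW/m^2


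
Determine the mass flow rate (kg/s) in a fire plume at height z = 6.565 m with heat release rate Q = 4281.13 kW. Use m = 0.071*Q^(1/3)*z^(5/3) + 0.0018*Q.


Q^(1/3) = 16.238
z^(5/3) = 23.017
First term = 0.071 * 16.238 * 23.017 = 26.536
Second term = 0.0018 * 4281.13 = 7.7060
m = 34.242 kg/s

34.242 kg/s


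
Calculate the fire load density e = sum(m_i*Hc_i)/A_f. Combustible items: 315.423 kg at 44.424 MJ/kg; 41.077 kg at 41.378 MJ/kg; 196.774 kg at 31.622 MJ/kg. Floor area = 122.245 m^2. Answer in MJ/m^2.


Total energy = 315.423*44.424 + 41.077*41.378 + 196.774*31.622
= 14012.35 + 1699.684 + 6222.387
= 21934.42 MJ
e = 21934.42 / 122.245 = 179.43 MJ/m^2

179.43 MJ/m^2


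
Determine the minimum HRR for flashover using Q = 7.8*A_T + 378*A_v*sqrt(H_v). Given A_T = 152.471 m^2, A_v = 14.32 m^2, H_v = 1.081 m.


7.8*A_T = 1189.3
sqrt(H_v) = 1.0397
378*A_v*sqrt(H_v) = 5627.9
Q = 1189.3 + 5627.9 = 6817.2 kW

6817.2 kW


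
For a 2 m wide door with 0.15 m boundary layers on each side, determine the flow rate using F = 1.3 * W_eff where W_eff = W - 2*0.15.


W_eff = 2 - 0.30 = 1.7 m
F = 1.3 * 1.7 = 2.21 persons/s

2.21 persons/s


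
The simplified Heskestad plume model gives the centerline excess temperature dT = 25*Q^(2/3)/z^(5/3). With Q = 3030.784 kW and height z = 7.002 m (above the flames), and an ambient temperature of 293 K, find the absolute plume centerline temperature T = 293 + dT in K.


Q^(2/3) = 209.43
z^(5/3) = 25.627
dT = 25 * 209.43 / 25.627 = 204.30 K
T = 293 + 204.30 = 497.30 K

497.30 K


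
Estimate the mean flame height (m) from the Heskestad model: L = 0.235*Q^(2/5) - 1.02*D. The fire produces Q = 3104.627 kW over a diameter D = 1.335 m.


Q^(2/5) = 24.935
0.235 * Q^(2/5) = 5.8596
1.02 * D = 1.3617
L = 4.4979 m

4.4979 m
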